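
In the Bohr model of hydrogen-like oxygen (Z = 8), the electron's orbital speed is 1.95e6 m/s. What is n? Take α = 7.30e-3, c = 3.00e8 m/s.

v_n = Zαc/n ⇒ n = Zαc/v = 8 × 0.00730 × 3.00e8 / 1.95e6 ≈ 8.98
n = 9

9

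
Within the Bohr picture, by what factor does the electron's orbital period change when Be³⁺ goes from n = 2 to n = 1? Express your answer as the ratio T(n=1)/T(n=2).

T ∝ Z^-2 · n^3; with Z fixed, T ∝ n^3.
T(n=1)/T(n=2) = (1/2)^3 = 1/8

1/8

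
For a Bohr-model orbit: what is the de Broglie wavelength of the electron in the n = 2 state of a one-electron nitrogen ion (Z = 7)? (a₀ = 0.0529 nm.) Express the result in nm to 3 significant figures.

0.0950 nm

The Bohr quantisation condition is nλ = 2πr_n.
r_n = n²a₀/Z = 0.0302 nm
λ = 2πr_n/n = 2π·0.0302/2 = 0.0950 nm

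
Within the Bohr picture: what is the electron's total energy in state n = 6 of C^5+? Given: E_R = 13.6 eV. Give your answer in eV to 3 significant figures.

-13.6 eV

E_n = −E_R·Z²/n² = −13.6 × 6²/6² = -13.6 eV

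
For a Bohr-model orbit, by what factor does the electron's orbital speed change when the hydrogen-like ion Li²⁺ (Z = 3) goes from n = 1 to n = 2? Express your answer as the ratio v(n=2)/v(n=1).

v ∝ Z^1 · n^-1; with Z fixed, v ∝ n^-1.
v(n=2)/v(n=1) = (2/1)^-1 = 1/2

1/2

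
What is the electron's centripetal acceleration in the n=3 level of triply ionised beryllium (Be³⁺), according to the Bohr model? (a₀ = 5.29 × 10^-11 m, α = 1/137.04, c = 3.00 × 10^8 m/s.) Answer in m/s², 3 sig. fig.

7.16 × 10^22 m/s²

r = n²a₀/Z = 1.19 × 10^-10 m, v = Zαc/n = 2.92 × 10^6 m/s
a = v²/r = (2.92 × 10^6)² / 1.19 × 10^-10 = 7.16 × 10^22 m/s²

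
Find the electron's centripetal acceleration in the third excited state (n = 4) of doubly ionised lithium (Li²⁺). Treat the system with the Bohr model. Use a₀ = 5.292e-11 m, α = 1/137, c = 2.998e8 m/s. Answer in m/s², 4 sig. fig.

r = n²a₀/Z = 2.822e-10 m, v = Zαc/n = 1.641e6 m/s
a = v²/r = (1.641e6)² / 2.822e-10 = 9.544e21 m/s²

9.544e21 m/s²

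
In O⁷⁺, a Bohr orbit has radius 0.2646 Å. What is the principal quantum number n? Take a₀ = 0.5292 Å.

r_n = n²a₀/Z ⇒ n² = rZ/a₀ = 0.2646 × 8 / 0.5292 ≈ 4.00
n = 2

2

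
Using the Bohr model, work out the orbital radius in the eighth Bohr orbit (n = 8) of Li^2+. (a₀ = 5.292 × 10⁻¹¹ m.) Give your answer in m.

r_n = n²a₀/Z = 8² × 5.292 × 10⁻¹¹ / 3
    = 64 × 5.292 × 10⁻¹¹ / 3 = 1.129 × 10⁻⁹ m

1.129 × 10⁻⁹ m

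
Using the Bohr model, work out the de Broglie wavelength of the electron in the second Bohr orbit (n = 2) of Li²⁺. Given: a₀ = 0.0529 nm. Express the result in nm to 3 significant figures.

The Bohr quantisation condition is nλ = 2πr_n.
r_n = n²a₀/Z = 0.0705 nm
λ = 2πr_n/n = 2π·0.0705/2 = 0.222 nm

0.222 nm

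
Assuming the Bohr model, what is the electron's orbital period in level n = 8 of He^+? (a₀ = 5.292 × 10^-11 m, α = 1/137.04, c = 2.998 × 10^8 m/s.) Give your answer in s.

1.945 × 10^-14 s

r = n²a₀/Z = 8²·5.292 × 10^-11/2 = 1.693 × 10^-9 m
v = Zαc/n = 2·0.007297·2.998 × 10^8/8 = 5.469 × 10^5 m/s
T = 2πr/v = 1.945 × 10^-14 s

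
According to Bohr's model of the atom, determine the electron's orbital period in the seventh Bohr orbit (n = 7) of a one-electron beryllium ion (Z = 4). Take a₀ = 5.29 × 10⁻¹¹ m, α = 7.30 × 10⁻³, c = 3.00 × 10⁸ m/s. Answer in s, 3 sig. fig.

3.25 × 10⁻¹⁵ s

r = n²a₀/Z = 7²·5.29 × 10⁻¹¹/4 = 6.48 × 10⁻¹⁰ m
v = Zαc/n = 4·0.00730·3.00 × 10⁸/7 = 1.25 × 10⁶ m/s
T = 2πr/v = 3.25 × 10⁻¹⁵ s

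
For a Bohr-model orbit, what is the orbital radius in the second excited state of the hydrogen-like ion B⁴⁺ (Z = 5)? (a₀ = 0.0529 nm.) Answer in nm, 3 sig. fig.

0.0952 nm

r_n = n²a₀/Z = 3² × 0.0529 / 5
    = 9 × 0.0529 / 5 = 0.0952 nm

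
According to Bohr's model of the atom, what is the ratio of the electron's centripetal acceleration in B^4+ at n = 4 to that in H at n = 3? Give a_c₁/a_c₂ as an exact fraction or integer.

10125/256

a_c ∝ Z^3 · n^-4
a_c₁/a_c₂ = (5/1)^3 · (4/3)^-4 = 10125/256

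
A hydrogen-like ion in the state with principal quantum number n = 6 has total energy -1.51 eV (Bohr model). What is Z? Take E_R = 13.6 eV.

2

E_n = −E_R Z²/n² ⇒ Z² = −E_n n²/E_R = 1.51 × 6² / 13.6 ≈ 4.00
Z = 2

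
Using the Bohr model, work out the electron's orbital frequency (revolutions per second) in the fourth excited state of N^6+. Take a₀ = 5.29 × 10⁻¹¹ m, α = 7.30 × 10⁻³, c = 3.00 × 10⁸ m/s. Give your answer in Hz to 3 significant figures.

2.58 × 10¹⁵ Hz

r = n²a₀/Z = 1.89 × 10⁻¹⁰ m, v = Zαc/n = 3.07 × 10⁶ m/s
f = v/(2πr) = 2.58 × 10¹⁵ Hz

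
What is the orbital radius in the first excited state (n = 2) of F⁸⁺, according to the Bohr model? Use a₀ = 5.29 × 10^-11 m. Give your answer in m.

r_n = n²a₀/Z = 2² × 5.29 × 10^-11 / 9
    = 4 × 5.29 × 10^-11 / 9 = 2.35 × 10^-11 m

2.35 × 10^-11 m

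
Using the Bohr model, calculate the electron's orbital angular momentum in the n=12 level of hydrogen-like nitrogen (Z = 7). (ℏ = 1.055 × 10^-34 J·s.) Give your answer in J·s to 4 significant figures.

1.266 × 10^-33 J·s

L_n = nℏ = 12 × 1.055 × 10^-34 = 1.266 × 10^-33 J·s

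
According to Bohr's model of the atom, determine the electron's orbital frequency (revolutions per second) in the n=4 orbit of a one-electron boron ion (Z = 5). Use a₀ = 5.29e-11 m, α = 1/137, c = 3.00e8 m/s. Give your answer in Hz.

2.57e15 Hz

r = n²a₀/Z = 1.69e-10 m, v = Zαc/n = 2.74e6 m/s
f = v/(2πr) = 2.57e15 Hz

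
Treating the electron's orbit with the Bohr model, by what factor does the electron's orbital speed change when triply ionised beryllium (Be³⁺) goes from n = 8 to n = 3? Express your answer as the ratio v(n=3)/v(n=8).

8/3

v ∝ Z^1 · n^-1; with Z fixed, v ∝ n^-1.
v(n=3)/v(n=8) = (3/8)^-1 = 8/3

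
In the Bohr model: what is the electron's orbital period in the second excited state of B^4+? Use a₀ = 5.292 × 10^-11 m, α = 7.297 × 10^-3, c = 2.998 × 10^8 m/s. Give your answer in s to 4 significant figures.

1.642 × 10^-16 s

r = n²a₀/Z = 3²·5.292 × 10^-11/5 = 9.526 × 10^-11 m
v = Zαc/n = 5·0.007297·2.998 × 10^8/3 = 3.646 × 10^6 m/s
T = 2πr/v = 1.642 × 10^-16 s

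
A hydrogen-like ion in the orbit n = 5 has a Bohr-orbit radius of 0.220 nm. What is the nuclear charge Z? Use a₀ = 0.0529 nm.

r_n = n²a₀/Z ⇒ Z = n²a₀/r = 5² × 0.0529 / 0.220 ≈ 6.01
Z = 6

6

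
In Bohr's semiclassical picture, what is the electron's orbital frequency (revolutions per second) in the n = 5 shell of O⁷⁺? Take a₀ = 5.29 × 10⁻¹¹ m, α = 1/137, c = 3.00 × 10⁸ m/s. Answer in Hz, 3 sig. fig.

r = n²a₀/Z = 1.65 × 10⁻¹⁰ m, v = Zαc/n = 3.50 × 10⁶ m/s
f = v/(2πr) = 3.37 × 10¹⁵ Hz

3.37 × 10¹⁵ Hz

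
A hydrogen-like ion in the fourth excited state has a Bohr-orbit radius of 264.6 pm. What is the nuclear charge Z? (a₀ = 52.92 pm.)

r_n = n²a₀/Z ⇒ Z = n²a₀/r = 5² × 52.92 / 264.6 ≈ 5.00
Z = 5

5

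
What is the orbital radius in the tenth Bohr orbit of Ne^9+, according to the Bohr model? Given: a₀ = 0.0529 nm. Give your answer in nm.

0.529 nm

r_n = n²a₀/Z = 10² × 0.0529 / 10
    = 100 × 0.0529 / 10 = 0.529 nm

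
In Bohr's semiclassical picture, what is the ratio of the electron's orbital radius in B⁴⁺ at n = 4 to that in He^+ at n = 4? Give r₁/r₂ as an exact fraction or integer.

r ∝ Z^-1 · n^2
r₁/r₂ = (5/2)^-1 · (4/4)^2 = 2/5

2/5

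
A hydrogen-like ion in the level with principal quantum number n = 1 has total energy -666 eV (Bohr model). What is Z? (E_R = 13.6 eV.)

E_n = −E_R Z²/n² ⇒ Z² = −E_n n²/E_R = 666 × 1² / 13.6 ≈ 48.97
Z = 7

7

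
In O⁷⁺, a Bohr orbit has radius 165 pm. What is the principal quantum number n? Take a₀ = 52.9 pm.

5

r_n = n²a₀/Z ⇒ n² = rZ/a₀ = 165 × 8 / 52.9 ≈ 24.95
n = 5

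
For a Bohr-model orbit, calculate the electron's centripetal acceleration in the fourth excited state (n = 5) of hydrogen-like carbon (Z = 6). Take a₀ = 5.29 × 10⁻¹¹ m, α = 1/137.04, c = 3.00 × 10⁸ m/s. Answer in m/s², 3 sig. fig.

r = n²a₀/Z = 2.20 × 10⁻¹⁰ m, v = Zαc/n = 2.63 × 10⁶ m/s
a = v²/r = (2.63 × 10⁶)² / 2.20 × 10⁻¹⁰ = 3.13 × 10²² m/s²

3.13 × 10²² m/s²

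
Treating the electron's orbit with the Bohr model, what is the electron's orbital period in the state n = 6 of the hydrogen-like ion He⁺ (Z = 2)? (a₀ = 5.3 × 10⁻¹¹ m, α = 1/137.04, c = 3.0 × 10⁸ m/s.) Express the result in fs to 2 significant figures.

8.2 fs

r = n²a₀/Z = 6²·5.3 × 10⁻¹¹/2 = 9.5 × 10⁻¹⁰ m
v = Zαc/n = 2·0.0073·3.0 × 10⁸/6 = 7.3 × 10⁵ m/s
T = 2πr/v = 8.2 × 10⁻¹⁵ s = 8.2 fs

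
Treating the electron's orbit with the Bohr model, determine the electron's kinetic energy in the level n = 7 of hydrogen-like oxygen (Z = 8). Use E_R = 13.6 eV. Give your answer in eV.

For a Coulomb orbit the virial theorem gives K = −E_n.
E_n = −E_R·Z²/n², so K = E_R·Z²/n² = 13.6 × 8²/7² = 17.8 eV

17.8 eV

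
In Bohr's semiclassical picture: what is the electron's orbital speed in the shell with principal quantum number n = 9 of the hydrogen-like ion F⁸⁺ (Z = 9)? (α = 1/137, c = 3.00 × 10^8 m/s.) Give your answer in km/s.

2190 km/s

v_n = Zαc/n = 9 × 0.00730 × 3.00 × 10^8 / 9
    = 2190 km/s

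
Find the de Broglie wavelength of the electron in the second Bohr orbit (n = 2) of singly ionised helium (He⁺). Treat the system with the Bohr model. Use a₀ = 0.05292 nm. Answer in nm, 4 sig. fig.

The Bohr quantisation condition is nλ = 2πr_n.
r_n = n²a₀/Z = 0.1058 nm
λ = 2πr_n/n = 2π·0.1058/2 = 0.3325 nm

0.3325 nm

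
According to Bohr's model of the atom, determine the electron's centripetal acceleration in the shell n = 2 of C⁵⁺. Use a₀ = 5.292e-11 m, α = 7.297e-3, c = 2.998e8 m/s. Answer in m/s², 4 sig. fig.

r = n²a₀/Z = 3.528e-11 m, v = Zαc/n = 6.563e6 m/s
a = v²/r = (6.563e6)² / 3.528e-11 = 1.221e24 m/s²

1.221e24 m/s²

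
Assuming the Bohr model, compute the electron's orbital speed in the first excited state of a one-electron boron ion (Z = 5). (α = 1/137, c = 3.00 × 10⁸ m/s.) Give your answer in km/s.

5470 km/s

v_n = Zαc/n = 5 × 0.00730 × 3.00 × 10⁸ / 2
    = 5470 km/s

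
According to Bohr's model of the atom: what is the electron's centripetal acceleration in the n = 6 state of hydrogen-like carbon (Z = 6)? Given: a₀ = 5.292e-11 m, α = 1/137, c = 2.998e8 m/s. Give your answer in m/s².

1.508e22 m/s²

r = n²a₀/Z = 3.175e-10 m, v = Zαc/n = 2.188e6 m/s
a = v²/r = (2.188e6)² / 3.175e-10 = 1.508e22 m/s²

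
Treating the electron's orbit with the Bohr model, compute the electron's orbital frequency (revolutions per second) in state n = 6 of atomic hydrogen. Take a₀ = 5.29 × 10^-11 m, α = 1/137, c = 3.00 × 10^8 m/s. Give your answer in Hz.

3.05 × 10^13 Hz

r = n²a₀/Z = 1.90 × 10^-9 m, v = Zαc/n = 3.65 × 10^5 m/s
f = v/(2πr) = 3.05 × 10^13 Hz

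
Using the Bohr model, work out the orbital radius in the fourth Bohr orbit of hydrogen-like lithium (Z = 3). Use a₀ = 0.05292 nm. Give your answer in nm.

0.2822 nm

r_n = n²a₀/Z = 4² × 0.05292 / 3
    = 16 × 0.05292 / 3 = 0.2822 nm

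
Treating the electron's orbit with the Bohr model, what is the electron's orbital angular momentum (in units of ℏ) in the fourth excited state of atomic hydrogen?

5

L_n = nℏ, so L/ℏ = n = 5.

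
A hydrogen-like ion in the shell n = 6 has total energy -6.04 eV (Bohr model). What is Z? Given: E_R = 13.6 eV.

E_n = −E_R Z²/n² ⇒ Z² = −E_n n²/E_R = 6.04 × 6² / 13.6 ≈ 15.99
Z = 4

4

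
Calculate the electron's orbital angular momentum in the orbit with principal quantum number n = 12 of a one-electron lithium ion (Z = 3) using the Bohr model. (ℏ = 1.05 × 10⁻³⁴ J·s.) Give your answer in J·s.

1.26 × 10⁻³³ J·s

L_n = nℏ = 12 × 1.05 × 10⁻³⁴ = 1.26 × 10⁻³³ J·s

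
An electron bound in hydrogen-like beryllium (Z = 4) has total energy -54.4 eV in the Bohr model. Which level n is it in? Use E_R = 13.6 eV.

2

E_n = −E_R Z²/n² ⇒ n² = E_R Z²/(−E_n) = 13.6 × 4² / 54.4 ≈ 4.00
n = 2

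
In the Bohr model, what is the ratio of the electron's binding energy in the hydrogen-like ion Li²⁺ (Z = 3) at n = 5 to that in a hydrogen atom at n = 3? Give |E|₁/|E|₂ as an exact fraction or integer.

|E| ∝ Z^2 · n^-2
|E|₁/|E|₂ = (3/1)^2 · (5/3)^-2 = 81/25

81/25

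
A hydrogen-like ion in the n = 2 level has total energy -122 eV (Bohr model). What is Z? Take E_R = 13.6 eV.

6

E_n = −E_R Z²/n² ⇒ Z² = −E_n n²/E_R = 122 × 2² / 13.6 ≈ 35.88
Z = 6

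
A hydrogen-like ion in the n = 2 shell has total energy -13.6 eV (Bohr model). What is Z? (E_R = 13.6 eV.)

2

E_n = −E_R Z²/n² ⇒ Z² = −E_n n²/E_R = 13.6 × 2² / 13.6 ≈ 4.00
Z = 2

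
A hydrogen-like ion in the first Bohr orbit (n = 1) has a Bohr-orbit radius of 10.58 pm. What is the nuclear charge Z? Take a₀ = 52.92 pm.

r_n = n²a₀/Z ⇒ Z = n²a₀/r = 1² × 52.92 / 10.58 ≈ 5.00
Z = 5

5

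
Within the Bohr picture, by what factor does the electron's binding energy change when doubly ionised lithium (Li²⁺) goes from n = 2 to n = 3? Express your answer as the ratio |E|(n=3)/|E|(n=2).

|E| ∝ Z^2 · n^-2; with Z fixed, |E| ∝ n^-2.
|E|(n=3)/|E|(n=2) = (3/2)^-2 = 4/9

4/9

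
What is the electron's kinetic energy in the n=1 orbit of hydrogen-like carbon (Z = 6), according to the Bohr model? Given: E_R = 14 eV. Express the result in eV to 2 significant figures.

500 eV

For a Coulomb orbit the virial theorem gives K = −E_n.
E_n = −E_R·Z²/n², so K = E_R·Z²/n² = 14 × 6²/1² = 500 eV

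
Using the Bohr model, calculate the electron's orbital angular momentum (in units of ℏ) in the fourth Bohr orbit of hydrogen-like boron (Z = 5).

L_n = nℏ, so L/ℏ = n = 4.

4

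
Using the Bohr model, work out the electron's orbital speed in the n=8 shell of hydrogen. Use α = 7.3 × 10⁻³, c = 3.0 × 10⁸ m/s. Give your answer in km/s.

270 km/s

v_n = Zαc/n = 1 × 0.0073 × 3.0 × 10⁸ / 8
    = 270 km/s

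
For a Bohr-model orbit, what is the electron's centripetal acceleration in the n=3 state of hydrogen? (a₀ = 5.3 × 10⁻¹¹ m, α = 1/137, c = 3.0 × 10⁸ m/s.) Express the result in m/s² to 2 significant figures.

r = n²a₀/Z = 4.8 × 10⁻¹⁰ m, v = Zαc/n = 7.3 × 10⁵ m/s
a = v²/r = (7.3 × 10⁵)² / 4.8 × 10⁻¹⁰ = 1.1 × 10²¹ m/s²

1.1 × 10²¹ m/s²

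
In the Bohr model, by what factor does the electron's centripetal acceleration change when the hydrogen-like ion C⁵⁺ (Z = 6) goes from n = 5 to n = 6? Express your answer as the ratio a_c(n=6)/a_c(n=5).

625/1296

a_c ∝ Z^3 · n^-4; with Z fixed, a_c ∝ n^-4.
a_c(n=6)/a_c(n=5) = (6/5)^-4 = 625/1296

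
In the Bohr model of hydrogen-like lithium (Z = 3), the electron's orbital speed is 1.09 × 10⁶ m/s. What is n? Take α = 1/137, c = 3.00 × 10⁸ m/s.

v_n = Zαc/n ⇒ n = Zαc/v = 3 × 0.00730 × 3.00 × 10⁸ / 1.09 × 10⁶ ≈ 6.03
n = 6

6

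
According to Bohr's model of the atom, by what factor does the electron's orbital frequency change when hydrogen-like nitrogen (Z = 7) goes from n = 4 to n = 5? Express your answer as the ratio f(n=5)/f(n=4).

64/125

f ∝ Z^2 · n^-3; with Z fixed, f ∝ n^-3.
f(n=5)/f(n=4) = (5/4)^-3 = 64/125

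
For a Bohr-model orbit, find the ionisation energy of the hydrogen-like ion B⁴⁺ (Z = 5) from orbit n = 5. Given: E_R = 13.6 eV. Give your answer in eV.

13.6 eV

E_n = −E_R·Z²/n² = −13.6 × 5²/5² eV = -13.6 eV
Ionisation energy = −E_n = 13.6 eV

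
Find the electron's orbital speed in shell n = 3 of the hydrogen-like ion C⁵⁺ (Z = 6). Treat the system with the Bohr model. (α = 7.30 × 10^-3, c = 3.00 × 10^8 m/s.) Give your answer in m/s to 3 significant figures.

4.38 × 10^6 m/s

v_n = Zαc/n = 6 × 0.00730 × 3.00 × 10^8 / 3
    = 4.38 × 10^6 m/s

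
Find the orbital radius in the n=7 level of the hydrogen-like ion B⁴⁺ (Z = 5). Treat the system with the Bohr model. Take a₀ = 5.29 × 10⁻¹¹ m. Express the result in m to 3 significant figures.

r_n = n²a₀/Z = 7² × 5.29 × 10⁻¹¹ / 5
    = 49 × 5.29 × 10⁻¹¹ / 5 = 5.18 × 10⁻¹⁰ m

5.18 × 10⁻¹⁰ m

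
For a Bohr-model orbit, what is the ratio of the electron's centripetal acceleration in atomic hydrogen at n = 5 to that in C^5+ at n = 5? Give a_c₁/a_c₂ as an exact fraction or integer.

a_c ∝ Z^3 · n^-4
a_c₁/a_c₂ = (1/6)^3 · (5/5)^-4 = 1/216

1/216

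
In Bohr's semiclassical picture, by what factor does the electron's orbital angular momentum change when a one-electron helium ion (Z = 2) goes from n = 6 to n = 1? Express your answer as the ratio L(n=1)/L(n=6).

L = nℏ depends only on n, so L ∝ n.
L(n=1)/L(n=6) = (1/6)^1 = 1/6

1/6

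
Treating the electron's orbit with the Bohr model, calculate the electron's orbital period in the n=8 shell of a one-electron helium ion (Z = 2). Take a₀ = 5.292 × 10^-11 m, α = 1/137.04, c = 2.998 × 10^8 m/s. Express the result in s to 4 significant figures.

r = n²a₀/Z = 8²·5.292 × 10^-11/2 = 1.693 × 10^-9 m
v = Zαc/n = 2·0.007297·2.998 × 10^8/8 = 5.469 × 10^5 m/s
T = 2πr/v = 1.945 × 10^-14 s

1.945 × 10^-14 s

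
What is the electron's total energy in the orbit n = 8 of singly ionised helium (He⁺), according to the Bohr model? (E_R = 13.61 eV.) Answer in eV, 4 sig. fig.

E_n = −E_R·Z²/n² = −13.61 × 2²/8² = -0.8506 eV

-0.8506 eV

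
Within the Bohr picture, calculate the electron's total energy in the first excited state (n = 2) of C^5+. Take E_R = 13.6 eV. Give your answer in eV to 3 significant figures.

-122 eV

E_n = −E_R·Z²/n² = −13.6 × 6²/2² = -122 eV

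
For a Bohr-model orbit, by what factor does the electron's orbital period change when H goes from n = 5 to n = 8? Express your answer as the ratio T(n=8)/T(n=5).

512/125

T ∝ Z^-2 · n^3; with Z fixed, T ∝ n^3.
T(n=8)/T(n=5) = (8/5)^3 = 512/125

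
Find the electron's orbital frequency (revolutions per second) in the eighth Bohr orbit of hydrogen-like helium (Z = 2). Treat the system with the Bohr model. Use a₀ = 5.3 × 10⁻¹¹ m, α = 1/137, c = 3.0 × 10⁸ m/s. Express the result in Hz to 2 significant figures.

r = n²a₀/Z = 1.7 × 10⁻⁹ m, v = Zαc/n = 5.5 × 10⁵ m/s
f = v/(2πr) = 5.1 × 10¹³ Hz

5.1 × 10¹³ Hz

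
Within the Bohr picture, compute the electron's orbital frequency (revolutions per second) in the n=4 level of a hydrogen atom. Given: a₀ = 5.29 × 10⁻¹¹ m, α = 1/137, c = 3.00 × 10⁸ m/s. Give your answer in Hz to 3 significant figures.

r = n²a₀/Z = 8.46 × 10⁻¹⁰ m, v = Zαc/n = 5.47 × 10⁵ m/s
f = v/(2πr) = 1.03 × 10¹⁴ Hz

1.03 × 10¹⁴ Hz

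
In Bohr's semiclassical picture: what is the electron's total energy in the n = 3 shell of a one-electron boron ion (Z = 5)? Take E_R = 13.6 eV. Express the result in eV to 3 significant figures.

-37.8 eV

E_n = −E_R·Z²/n² = −13.6 × 5²/3² = -37.8 eV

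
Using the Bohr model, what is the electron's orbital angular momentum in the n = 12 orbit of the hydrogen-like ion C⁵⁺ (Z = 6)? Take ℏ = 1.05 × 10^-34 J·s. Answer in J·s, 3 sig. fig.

L_n = nℏ = 12 × 1.05 × 10^-34 = 1.26 × 10^-33 J·s

1.26 × 10^-33 J·s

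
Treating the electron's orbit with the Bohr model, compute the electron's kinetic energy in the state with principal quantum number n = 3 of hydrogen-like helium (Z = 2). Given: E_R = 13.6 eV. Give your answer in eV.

For a Coulomb orbit the virial theorem gives K = −E_n.
E_n = −E_R·Z²/n², so K = E_R·Z²/n² = 13.6 × 2²/3² = 6.04 eV

6.04 eV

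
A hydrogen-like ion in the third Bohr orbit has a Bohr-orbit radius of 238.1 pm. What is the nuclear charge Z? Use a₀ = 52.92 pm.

r_n = n²a₀/Z ⇒ Z = n²a₀/r = 3² × 52.92 / 238.1 ≈ 2.00
Z = 2

2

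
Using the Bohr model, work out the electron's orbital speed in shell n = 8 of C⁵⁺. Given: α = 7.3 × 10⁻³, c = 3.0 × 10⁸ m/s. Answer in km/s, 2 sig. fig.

1600 km/s

v_n = Zαc/n = 6 × 0.0073 × 3.0 × 10⁸ / 8
    = 1600 km/s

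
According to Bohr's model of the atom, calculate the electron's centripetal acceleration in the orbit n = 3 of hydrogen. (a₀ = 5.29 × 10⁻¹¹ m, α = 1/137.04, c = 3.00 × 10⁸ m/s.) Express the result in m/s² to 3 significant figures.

r = n²a₀/Z = 4.76 × 10⁻¹⁰ m, v = Zαc/n = 7.30 × 10⁵ m/s
a = v²/r = (7.30 × 10⁵)² / 4.76 × 10⁻¹⁰ = 1.12 × 10²¹ m/s²

1.12 × 10²¹ m/s²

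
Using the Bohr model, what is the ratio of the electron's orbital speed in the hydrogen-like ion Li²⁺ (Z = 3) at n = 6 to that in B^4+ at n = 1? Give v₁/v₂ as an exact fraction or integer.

v ∝ Z^1 · n^-1
v₁/v₂ = (3/5)^1 · (6/1)^-1 = 1/10

1/10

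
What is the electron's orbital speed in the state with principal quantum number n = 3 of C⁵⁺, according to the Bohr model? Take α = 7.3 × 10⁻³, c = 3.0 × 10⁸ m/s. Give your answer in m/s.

4.4 × 10⁶ m/s

v_n = Zαc/n = 6 × 0.0073 × 3.0 × 10⁸ / 3
    = 4.4 × 10⁶ m/s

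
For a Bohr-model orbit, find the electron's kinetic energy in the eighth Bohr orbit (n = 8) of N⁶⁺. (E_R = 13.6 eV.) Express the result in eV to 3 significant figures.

For a Coulomb orbit the virial theorem gives K = −E_n.
E_n = −E_R·Z²/n², so K = E_R·Z²/n² = 13.6 × 7²/8² = 10.4 eV

10.4 eV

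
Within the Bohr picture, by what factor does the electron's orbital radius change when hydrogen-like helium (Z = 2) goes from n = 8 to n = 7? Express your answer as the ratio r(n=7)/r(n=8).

49/64

r ∝ Z^-1 · n^2; with Z fixed, r ∝ n^2.
r(n=7)/r(n=8) = (7/8)^2 = 49/64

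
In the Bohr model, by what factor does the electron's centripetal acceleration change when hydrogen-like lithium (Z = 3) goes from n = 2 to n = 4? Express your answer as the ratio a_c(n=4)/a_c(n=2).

1/16

a_c ∝ Z^3 · n^-4; with Z fixed, a_c ∝ n^-4.
a_c(n=4)/a_c(n=2) = (4/2)^-4 = 1/16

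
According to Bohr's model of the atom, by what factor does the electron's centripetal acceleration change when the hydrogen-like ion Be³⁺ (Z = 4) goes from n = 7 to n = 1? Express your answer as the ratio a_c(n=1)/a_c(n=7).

a_c ∝ Z^3 · n^-4; with Z fixed, a_c ∝ n^-4.
a_c(n=1)/a_c(n=7) = (1/7)^-4 = 2401

2401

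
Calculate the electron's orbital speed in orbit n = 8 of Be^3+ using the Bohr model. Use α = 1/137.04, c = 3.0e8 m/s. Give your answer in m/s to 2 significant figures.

v_n = Zαc/n = 4 × 0.0073 × 3.0e8 / 8
    = 1.1e6 m/s

1.1e6 m/s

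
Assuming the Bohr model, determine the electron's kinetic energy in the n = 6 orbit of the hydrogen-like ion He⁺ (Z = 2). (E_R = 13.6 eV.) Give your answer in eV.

1.51 eV

For a Coulomb orbit the virial theorem gives K = −E_n.
E_n = −E_R·Z²/n², so K = E_R·Z²/n² = 13.6 × 2²/6² = 1.51 eV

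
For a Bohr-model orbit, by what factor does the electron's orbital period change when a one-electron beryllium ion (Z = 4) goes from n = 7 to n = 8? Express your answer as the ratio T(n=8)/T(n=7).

T ∝ Z^-2 · n^3; with Z fixed, T ∝ n^3.
T(n=8)/T(n=7) = (8/7)^3 = 512/343

512/343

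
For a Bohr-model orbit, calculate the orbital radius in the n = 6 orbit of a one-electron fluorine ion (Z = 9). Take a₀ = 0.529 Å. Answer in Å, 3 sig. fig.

2.12 Å

r_n = n²a₀/Z = 6² × 0.529 / 9
    = 36 × 0.529 / 9 = 2.12 Å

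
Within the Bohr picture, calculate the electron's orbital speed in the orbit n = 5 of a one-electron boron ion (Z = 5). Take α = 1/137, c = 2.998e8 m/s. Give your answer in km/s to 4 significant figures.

2188 km/s

v_n = Zαc/n = 5 × 0.007299 × 2.998e8 / 5
    = 2188 km/s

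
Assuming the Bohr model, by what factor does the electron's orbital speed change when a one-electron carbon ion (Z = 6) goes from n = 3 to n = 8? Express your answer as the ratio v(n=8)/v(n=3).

v ∝ Z^1 · n^-1; with Z fixed, v ∝ n^-1.
v(n=8)/v(n=3) = (8/3)^-1 = 3/8

3/8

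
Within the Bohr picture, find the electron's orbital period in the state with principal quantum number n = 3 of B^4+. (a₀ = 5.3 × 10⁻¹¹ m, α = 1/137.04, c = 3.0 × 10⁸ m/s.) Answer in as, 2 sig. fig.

r = n²a₀/Z = 3²·5.3 × 10⁻¹¹/5 = 9.5 × 10⁻¹¹ m
v = Zαc/n = 5·0.0073·3.0 × 10⁸/3 = 3.6 × 10⁶ m/s
T = 2πr/v = 1.6 × 10⁻¹⁶ s = 160 as

160 as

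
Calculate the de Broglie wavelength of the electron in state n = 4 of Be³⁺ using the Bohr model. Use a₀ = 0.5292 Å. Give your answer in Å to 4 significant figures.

3.325 Å

The Bohr quantisation condition is nλ = 2πr_n.
r_n = n²a₀/Z = 2.117 Å
λ = 2πr_n/n = 2π·2.117/4 = 3.325 Å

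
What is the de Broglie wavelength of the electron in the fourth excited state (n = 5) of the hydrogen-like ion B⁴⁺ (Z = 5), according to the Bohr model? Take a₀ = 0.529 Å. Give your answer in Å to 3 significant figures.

The Bohr quantisation condition is nλ = 2πr_n.
r_n = n²a₀/Z = 2.65 Å
λ = 2πr_n/n = 2π·2.65/5 = 3.32 Å

3.32 Å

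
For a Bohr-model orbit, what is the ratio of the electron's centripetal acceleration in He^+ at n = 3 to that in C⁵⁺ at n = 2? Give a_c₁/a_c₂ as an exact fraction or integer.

16/2187

a_c ∝ Z^3 · n^-4
a_c₁/a_c₂ = (2/6)^3 · (3/2)^-4 = 16/2187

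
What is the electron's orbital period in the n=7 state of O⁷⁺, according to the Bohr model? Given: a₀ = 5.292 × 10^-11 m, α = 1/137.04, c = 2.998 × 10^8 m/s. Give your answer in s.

8.146 × 10^-16 s

r = n²a₀/Z = 7²·5.292 × 10^-11/8 = 3.241 × 10^-10 m
v = Zαc/n = 8·0.007297·2.998 × 10^8/7 = 2.500 × 10^6 m/s
T = 2πr/v = 8.146 × 10^-16 s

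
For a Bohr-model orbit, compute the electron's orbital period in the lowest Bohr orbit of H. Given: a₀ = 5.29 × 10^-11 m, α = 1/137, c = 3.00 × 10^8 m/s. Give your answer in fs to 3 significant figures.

r = n²a₀/Z = 1²·5.29 × 10^-11/1 = 5.29 × 10^-11 m
v = Zαc/n = 1·0.00730·3.00 × 10^8/1 = 2.19 × 10^6 m/s
T = 2πr/v = 1.52 × 10^-16 s = 0.152 fs

0.152 fs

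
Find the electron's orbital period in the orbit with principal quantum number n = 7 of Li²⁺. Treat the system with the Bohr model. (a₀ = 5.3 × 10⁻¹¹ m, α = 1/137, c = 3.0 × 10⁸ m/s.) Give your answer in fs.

r = n²a₀/Z = 7²·5.3 × 10⁻¹¹/3 = 8.7 × 10⁻¹⁰ m
v = Zαc/n = 3·0.0073·3.0 × 10⁸/7 = 9.4 × 10⁵ m/s
T = 2πr/v = 5.8 × 10⁻¹⁵ s = 5.8 fs

5.8 fs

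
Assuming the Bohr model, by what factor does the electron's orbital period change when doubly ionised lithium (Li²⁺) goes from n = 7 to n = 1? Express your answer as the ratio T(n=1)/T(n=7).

T ∝ Z^-2 · n^3; with Z fixed, T ∝ n^3.
T(n=1)/T(n=7) = (1/7)^3 = 1/343

1/343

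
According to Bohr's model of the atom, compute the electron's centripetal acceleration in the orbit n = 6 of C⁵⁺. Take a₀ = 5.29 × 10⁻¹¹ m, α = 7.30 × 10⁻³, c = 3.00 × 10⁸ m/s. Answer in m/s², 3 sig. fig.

1.51 × 10²² m/s²

r = n²a₀/Z = 3.17 × 10⁻¹⁰ m, v = Zαc/n = 2.19 × 10⁶ m/s
a = v²/r = (2.19 × 10⁶)² / 3.17 × 10⁻¹⁰ = 1.51 × 10²² m/s²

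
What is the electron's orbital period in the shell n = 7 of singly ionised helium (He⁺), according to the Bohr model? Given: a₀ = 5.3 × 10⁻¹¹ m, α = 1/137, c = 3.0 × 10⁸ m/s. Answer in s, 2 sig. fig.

r = n²a₀/Z = 7²·5.3 × 10⁻¹¹/2 = 1.3 × 10⁻⁹ m
v = Zαc/n = 2·0.0073·3.0 × 10⁸/7 = 6.3 × 10⁵ m/s
T = 2πr/v = 1.3 × 10⁻¹⁴ s

1.3 × 10⁻¹⁴ s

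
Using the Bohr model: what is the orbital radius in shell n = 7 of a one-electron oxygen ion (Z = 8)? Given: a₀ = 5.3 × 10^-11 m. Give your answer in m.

3.2 × 10^-10 m

r_n = n²a₀/Z = 7² × 5.3 × 10^-11 / 8
    = 49 × 5.3 × 10^-11 / 8 = 3.2 × 10^-10 m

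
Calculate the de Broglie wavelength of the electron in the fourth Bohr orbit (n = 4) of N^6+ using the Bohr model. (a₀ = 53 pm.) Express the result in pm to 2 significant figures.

The Bohr quantisation condition is nλ = 2πr_n.
r_n = n²a₀/Z = 120 pm
λ = 2πr_n/n = 2π·120/4 = 190 pm

190 pm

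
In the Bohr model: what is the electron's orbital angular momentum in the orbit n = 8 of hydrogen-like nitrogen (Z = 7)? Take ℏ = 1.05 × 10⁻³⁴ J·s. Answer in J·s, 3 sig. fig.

8.40 × 10⁻³⁴ J·s

L_n = nℏ = 8 × 1.05 × 10⁻³⁴ = 8.40 × 10⁻³⁴ J·s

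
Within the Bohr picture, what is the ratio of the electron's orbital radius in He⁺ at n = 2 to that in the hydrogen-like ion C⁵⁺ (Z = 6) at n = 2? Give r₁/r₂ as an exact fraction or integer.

r ∝ Z^-1 · n^2
r₁/r₂ = (2/6)^-1 · (2/2)^2 = 3

3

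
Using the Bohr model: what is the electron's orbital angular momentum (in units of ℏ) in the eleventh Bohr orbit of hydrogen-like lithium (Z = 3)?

11

L_n = nℏ, so L/ℏ = n = 11.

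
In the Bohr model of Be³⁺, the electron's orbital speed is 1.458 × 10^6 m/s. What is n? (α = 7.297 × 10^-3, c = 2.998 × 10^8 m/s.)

v_n = Zαc/n ⇒ n = Zαc/v = 4 × 0.007297 × 2.998 × 10^8 / 1.458 × 10^6 ≈ 6.00
n = 6

6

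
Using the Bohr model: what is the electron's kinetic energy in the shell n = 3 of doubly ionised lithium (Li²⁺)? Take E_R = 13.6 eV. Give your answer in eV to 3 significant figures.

For a Coulomb orbit the virial theorem gives K = −E_n.
E_n = −E_R·Z²/n², so K = E_R·Z²/n² = 13.6 × 3²/3² = 13.6 eV

13.6 eV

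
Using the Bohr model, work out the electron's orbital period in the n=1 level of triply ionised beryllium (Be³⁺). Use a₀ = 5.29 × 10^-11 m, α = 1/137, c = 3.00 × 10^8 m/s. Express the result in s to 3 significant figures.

r = n²a₀/Z = 1²·5.29 × 10^-11/4 = 1.32 × 10^-11 m
v = Zαc/n = 4·0.00730·3.00 × 10^8/1 = 8.76 × 10^6 m/s
T = 2πr/v = 9.49 × 10^-18 s

9.49 × 10^-18 s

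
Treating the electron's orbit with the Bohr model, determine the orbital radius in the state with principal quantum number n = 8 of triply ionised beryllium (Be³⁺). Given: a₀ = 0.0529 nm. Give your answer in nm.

r_n = n²a₀/Z = 8² × 0.0529 / 4
    = 64 × 0.0529 / 4 = 0.846 nm

0.846 nm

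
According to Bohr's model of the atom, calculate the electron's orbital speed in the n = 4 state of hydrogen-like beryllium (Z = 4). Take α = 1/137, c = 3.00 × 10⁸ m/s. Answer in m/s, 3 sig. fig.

v_n = Zαc/n = 4 × 0.00730 × 3.00 × 10⁸ / 4
    = 2.19 × 10⁶ m/s

2.19 × 10⁶ m/s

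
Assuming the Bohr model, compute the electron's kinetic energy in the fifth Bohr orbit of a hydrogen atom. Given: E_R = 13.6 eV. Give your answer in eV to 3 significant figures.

0.544 eV

For a Coulomb orbit the virial theorem gives K = −E_n.
E_n = −E_R·Z²/n², so K = E_R·Z²/n² = 13.6 × 1²/5² = 0.544 eV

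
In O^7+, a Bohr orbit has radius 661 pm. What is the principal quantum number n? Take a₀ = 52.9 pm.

10

r_n = n²a₀/Z ⇒ n² = rZ/a₀ = 661 × 8 / 52.9 ≈ 99.96
n = 10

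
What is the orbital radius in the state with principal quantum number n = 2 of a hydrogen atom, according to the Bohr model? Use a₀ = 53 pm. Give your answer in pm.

r_n = n²a₀/Z = 2² × 53 / 1
    = 4 × 53 / 1 = 210 pm

210 pm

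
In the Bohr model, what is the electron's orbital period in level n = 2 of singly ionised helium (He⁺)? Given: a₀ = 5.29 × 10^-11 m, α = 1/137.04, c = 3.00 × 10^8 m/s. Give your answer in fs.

r = n²a₀/Z = 2²·5.29 × 10^-11/2 = 1.06 × 10^-10 m
v = Zαc/n = 2·0.00730·3.00 × 10^8/2 = 2.19 × 10^6 m/s
T = 2πr/v = 3.04 × 10^-16 s = 0.304 fs

0.304 fs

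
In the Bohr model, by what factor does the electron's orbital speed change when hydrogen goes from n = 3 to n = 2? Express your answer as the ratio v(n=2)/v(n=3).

3/2

v ∝ Z^1 · n^-1; with Z fixed, v ∝ n^-1.
v(n=2)/v(n=3) = (2/3)^-1 = 3/2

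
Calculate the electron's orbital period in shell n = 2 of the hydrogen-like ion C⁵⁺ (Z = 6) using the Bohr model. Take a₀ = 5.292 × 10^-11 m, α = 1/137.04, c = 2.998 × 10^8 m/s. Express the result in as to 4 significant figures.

33.78 as

r = n²a₀/Z = 2²·5.292 × 10^-11/6 = 3.528 × 10^-11 m
v = Zαc/n = 6·0.007297·2.998 × 10^8/2 = 6.563 × 10^6 m/s
T = 2πr/v = 3.378 × 10^-17 s = 33.78 as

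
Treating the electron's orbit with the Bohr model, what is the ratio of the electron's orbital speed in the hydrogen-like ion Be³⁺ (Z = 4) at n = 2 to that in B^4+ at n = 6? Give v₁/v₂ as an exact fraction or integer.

12/5

v ∝ Z^1 · n^-1
v₁/v₂ = (4/5)^1 · (2/6)^-1 = 12/5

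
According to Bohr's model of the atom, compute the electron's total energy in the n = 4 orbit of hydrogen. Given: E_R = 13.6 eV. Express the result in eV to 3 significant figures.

E_n = −E_R·Z²/n² = −13.6 × 1²/4² = -0.850 eV

-0.850 eV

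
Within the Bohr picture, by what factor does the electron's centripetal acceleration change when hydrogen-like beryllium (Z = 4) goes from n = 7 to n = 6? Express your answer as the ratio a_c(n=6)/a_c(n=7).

2401/1296

a_c ∝ Z^3 · n^-4; with Z fixed, a_c ∝ n^-4.
a_c(n=6)/a_c(n=7) = (6/7)^-4 = 2401/1296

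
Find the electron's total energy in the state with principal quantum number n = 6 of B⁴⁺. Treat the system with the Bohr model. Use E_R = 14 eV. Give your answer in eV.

-9.7 eV

E_n = −E_R·Z²/n² = −14 × 5²/6² = -9.7 eV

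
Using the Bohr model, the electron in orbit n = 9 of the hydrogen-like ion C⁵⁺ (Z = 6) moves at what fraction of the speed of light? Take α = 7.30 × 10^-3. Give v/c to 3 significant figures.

v_n = Zαc/n, so v/c = Zα/n = 6 × 0.00730 / 9 = 0.00487

0.00487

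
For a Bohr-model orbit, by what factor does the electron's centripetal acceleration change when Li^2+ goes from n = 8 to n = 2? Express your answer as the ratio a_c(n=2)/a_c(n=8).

256

a_c ∝ Z^3 · n^-4; with Z fixed, a_c ∝ n^-4.
a_c(n=2)/a_c(n=8) = (2/8)^-4 = 256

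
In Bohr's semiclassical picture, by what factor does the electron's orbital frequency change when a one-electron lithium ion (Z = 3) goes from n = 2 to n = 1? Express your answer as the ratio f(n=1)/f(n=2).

f ∝ Z^2 · n^-3; with Z fixed, f ∝ n^-3.
f(n=1)/f(n=2) = (1/2)^-3 = 8

8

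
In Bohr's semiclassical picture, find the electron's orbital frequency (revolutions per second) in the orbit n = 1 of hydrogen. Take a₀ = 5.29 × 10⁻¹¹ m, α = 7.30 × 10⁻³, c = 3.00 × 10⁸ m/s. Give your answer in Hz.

r = n²a₀/Z = 5.29 × 10⁻¹¹ m, v = Zαc/n = 2.19 × 10⁶ m/s
f = v/(2πr) = 6.59 × 10¹⁵ Hz

6.59 × 10¹⁵ Hz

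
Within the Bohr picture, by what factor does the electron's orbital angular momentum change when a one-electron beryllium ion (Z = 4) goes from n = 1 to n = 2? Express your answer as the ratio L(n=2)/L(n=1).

2

L = nℏ depends only on n, so L ∝ n.
L(n=2)/L(n=1) = (2/1)^1 = 2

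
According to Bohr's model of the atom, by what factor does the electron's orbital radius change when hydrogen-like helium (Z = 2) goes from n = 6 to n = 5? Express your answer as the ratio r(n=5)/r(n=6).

r ∝ Z^-1 · n^2; with Z fixed, r ∝ n^2.
r(n=5)/r(n=6) = (5/6)^2 = 25/36

25/36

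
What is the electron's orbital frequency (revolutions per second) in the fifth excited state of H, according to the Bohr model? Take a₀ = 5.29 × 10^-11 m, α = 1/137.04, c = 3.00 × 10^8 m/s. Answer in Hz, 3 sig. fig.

3.05 × 10^13 Hz

r = n²a₀/Z = 1.90 × 10^-9 m, v = Zαc/n = 3.65 × 10^5 m/s
f = v/(2πr) = 3.05 × 10^13 Hz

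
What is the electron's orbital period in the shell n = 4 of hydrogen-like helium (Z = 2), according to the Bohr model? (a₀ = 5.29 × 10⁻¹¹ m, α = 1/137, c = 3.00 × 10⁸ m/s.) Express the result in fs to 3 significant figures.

2.43 fs

r = n²a₀/Z = 4²·5.29 × 10⁻¹¹/2 = 4.23 × 10⁻¹⁰ m
v = Zαc/n = 2·0.00730·3.00 × 10⁸/4 = 1.09 × 10⁶ m/s
T = 2πr/v = 2.43 × 10⁻¹⁵ s = 2.43 fs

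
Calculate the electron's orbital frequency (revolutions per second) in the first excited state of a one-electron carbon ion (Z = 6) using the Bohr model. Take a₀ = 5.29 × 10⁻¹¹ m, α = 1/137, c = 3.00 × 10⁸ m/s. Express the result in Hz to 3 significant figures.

r = n²a₀/Z = 3.53 × 10⁻¹¹ m, v = Zαc/n = 6.57 × 10⁶ m/s
f = v/(2πr) = 2.96 × 10¹⁶ Hz

2.96 × 10¹⁶ Hz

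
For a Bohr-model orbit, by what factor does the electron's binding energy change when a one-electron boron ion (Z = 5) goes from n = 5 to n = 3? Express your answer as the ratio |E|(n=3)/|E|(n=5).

|E| ∝ Z^2 · n^-2; with Z fixed, |E| ∝ n^-2.
|E|(n=3)/|E|(n=5) = (3/5)^-2 = 25/9

25/9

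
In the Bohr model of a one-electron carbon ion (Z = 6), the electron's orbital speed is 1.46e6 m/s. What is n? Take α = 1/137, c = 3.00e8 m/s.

v_n = Zαc/n ⇒ n = Zαc/v = 6 × 0.00730 × 3.00e8 / 1.46e6 ≈ 9.00
n = 9

9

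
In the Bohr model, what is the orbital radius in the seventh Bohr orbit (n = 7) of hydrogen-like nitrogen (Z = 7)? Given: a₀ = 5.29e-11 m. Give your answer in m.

r_n = n²a₀/Z = 7² × 5.29e-11 / 7
    = 49 × 5.29e-11 / 7 = 3.70e-10 m

3.70e-10 m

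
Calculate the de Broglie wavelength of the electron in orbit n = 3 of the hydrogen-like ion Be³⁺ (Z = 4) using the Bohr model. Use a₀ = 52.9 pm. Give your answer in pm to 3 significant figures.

249 pm

The Bohr quantisation condition is nλ = 2πr_n.
r_n = n²a₀/Z = 119 pm
λ = 2πr_n/n = 2π·119/3 = 249 pm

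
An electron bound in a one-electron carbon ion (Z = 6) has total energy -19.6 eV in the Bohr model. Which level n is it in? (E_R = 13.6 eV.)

E_n = −E_R Z²/n² ⇒ n² = E_R Z²/(−E_n) = 13.6 × 6² / 19.6 ≈ 24.98
n = 5

5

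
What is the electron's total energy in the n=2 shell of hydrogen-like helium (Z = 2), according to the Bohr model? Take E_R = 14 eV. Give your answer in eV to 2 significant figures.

-14 eV

E_n = −E_R·Z²/n² = −14 × 2²/2² = -14 eV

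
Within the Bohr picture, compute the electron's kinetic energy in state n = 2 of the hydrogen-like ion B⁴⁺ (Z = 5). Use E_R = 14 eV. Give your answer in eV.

88 eV

For a Coulomb orbit the virial theorem gives K = −E_n.
E_n = −E_R·Z²/n², so K = E_R·Z²/n² = 14 × 5²/2² = 88 eV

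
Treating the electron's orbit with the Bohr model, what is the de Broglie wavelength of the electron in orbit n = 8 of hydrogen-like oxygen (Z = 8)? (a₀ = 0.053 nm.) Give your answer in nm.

0.33 nm

The Bohr quantisation condition is nλ = 2πr_n.
r_n = n²a₀/Z = 0.42 nm
λ = 2πr_n/n = 2π·0.42/8 = 0.33 nm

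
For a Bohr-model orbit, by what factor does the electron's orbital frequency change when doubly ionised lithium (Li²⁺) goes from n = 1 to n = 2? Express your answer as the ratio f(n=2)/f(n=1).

f ∝ Z^2 · n^-3; with Z fixed, f ∝ n^-3.
f(n=2)/f(n=1) = (2/1)^-3 = 1/8

1/8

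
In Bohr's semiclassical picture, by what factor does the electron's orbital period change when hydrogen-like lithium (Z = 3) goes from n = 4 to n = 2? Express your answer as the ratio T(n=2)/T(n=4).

1/8

T ∝ Z^-2 · n^3; with Z fixed, T ∝ n^3.
T(n=2)/T(n=4) = (2/4)^3 = 1/8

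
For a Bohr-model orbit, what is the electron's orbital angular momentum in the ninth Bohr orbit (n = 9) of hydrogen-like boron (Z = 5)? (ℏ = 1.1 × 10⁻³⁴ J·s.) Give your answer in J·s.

9.9 × 10⁻³⁴ J·s

L_n = nℏ = 9 × 1.1 × 10⁻³⁴ = 9.9 × 10⁻³⁴ J·s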